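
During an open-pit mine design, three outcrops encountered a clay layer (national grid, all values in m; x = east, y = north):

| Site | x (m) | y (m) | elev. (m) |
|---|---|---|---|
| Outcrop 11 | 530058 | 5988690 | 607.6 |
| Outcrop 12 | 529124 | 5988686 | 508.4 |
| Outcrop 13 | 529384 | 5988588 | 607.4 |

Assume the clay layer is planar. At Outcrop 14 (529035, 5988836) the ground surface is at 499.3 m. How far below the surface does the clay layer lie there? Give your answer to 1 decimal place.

Let the plane be z = a·x + b·y + c.
Outcrop 12−Outcrop 11: −934a − 4b = −99.2;  Outcrop 13−Outcrop 11: −674a − 102b = −0.2.
Solving gives a = 0.109294387, b = −0.720239381.
Then c = 607.6 − a·530058 − b·5988690 = 4255965.62.
At (529035, 5988836): z_contact = 57820.56 − 4313395.53 + 4255965.62 = 390.64 m.
Depth below ground = 499.3 − 390.64 = 108.7 m.

108.7 m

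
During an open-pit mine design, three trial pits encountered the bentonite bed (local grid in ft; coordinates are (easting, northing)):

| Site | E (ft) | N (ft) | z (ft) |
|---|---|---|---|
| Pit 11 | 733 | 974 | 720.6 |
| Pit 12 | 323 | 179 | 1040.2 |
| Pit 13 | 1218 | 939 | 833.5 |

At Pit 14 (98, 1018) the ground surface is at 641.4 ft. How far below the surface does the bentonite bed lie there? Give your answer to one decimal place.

67.7 ft

Let the plane be z = a·E + b·N + c.
Pit 12−Pit 11: −410a − 795b = 319.6;  Pit 13−Pit 11: 485a − 35b = 112.9.
Solving gives a = 0.196461, b = −0.503332.
Then c = 720.6 − a·733 − b·974 = 1066.84.
At (98, 1018): z_contact = 19.25 − 512.39 + 1066.84 = 573.70 ft.
Depth below ground = 641.4 − 573.70 = 67.7 ft.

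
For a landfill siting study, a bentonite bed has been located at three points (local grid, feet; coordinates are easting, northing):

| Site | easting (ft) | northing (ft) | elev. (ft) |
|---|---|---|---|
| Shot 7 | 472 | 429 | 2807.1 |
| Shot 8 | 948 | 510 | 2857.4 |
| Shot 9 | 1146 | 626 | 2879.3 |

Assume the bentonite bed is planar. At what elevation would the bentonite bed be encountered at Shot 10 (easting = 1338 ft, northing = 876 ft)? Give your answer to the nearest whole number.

Two edge vectors: Shot 7→Shot 8 = (476, 81, 50.3), Shot 7→Shot 9 = (674, 197, 72.2).
Normal n = (Shot 7→Shot 8) × (Shot 7→Shot 9) = (-4060.9, -465, 39178).
So ∂z/∂easting = −n_x/n_z = 0.10365 and ∂z/∂northing = −n_y/n_z = 0.01187.
Intercept c from Shot 7: 2807.1 − 48.92 − 5.09 = 2753.08.
At (1338, 876): z = 138.7 + 10.4 + 2753.08 = 2902.2 ft.

2902 ft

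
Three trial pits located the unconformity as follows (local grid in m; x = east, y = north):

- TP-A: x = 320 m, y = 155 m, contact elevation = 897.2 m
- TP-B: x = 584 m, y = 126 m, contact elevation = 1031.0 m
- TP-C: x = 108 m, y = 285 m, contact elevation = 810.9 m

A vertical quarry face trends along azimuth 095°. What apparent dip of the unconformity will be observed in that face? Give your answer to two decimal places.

Two edge vectors: TP-A→TP-B = (264, -29, 133.8), TP-A→TP-C = (-212, 130, -86.3).
Normal n = (TP-A→TP-B) × (TP-A→TP-C) = (-14891.3, -5582.4, 28172).
So ∂z/∂x = −n_x/n_z = 0.52859 and ∂z/∂y = −n_y/n_z = 0.19815.
Unit vector along 095° is (sin 95°, cos 95°) = (0.9962, -0.0872).
Slope in that direction = a·(0.9962) + b·(-0.0872) = 0.50930.
Apparent dip = arctan|0.50930| = 26.99° (true dip is 29.4°, so apparent ≤ true as expected).

26.99°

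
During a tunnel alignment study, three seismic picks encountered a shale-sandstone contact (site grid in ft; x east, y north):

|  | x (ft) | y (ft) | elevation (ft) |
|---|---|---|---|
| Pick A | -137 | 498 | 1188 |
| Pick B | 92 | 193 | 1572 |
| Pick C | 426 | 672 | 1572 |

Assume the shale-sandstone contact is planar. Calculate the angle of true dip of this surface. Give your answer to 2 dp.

Two edge vectors: Pick A→Pick B = (229, -305, 384), Pick A→Pick C = (563, 174, 384).
Normal n = (Pick A→Pick B) × (Pick A→Pick C) = (-183936, 128256, 211561).
So ∂z/∂x = −n_x/n_z = 0.86942 and ∂z/∂y = −n_y/n_z = −0.60624.
Gradient magnitude |∇z| = √(a² + b²) = √(0.75590 + 0.36752) = 1.05991.
True dip = arctan(1.05991) = 46.67°, dipping toward NW (azimuth ≈ 305°).

46.67°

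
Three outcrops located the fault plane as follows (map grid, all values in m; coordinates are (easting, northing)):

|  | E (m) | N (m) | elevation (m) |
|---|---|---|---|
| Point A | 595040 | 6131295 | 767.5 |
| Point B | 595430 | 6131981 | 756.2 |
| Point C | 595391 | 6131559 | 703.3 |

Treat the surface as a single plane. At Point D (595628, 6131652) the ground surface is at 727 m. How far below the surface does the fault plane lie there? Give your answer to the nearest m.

Two edge vectors: Point A→Point B = (390, 686, -11.3), Point A→Point C = (351, 264, -64.2).
Normal n = (Point A→Point B) × (Point A→Point C) = (-41058, 21071.7, -137826).
So ∂z/∂E = −n_x/n_z = −0.29789735 and ∂z/∂N = −n_y/n_z = 0.15288625.
Intercept c from Point A: 767.5 + 177260.84 − 937390.69 = −759362.35.
At (595628, 6131652): z_contact = −177436.0 + 937445.3 − 759362.35 = 646.9 m.
Depth below ground = 727 − 646.9 = 80 m.

80 m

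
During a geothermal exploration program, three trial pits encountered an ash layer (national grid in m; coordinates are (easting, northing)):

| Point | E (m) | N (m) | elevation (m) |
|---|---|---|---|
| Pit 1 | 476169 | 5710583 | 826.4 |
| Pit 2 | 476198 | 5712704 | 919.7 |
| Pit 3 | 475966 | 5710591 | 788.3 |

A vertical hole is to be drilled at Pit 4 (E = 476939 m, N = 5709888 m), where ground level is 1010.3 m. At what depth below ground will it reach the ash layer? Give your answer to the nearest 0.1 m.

66.9 m

Two edge vectors: Pit 1→Pit 2 = (29, 2121, 93.3), Pit 1→Pit 3 = (-203, 8, -38.1).
Normal n = (Pit 1→Pit 2) × (Pit 1→Pit 3) = (-81556.5, -17835, 430795).
So ∂z/∂E = −n_x/n_z = 0.189316264 and ∂z/∂N = −n_y/n_z = 0.041400202.
Intercept c from Pit 1: 826.4 − 90146.54 − 236419.29 = −325739.43.
At (476939, 5709888): z_contact = 90292.31 + 236390.52 − 325739.43 = 943.40 m.
Depth below ground = 1010.3 − 943.40 = 66.9 m.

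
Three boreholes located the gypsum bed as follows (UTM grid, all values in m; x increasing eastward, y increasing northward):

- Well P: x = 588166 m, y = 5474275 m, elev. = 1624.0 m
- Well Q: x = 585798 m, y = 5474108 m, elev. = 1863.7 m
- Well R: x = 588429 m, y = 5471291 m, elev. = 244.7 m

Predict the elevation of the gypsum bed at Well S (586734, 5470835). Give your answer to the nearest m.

265 m

Two edge vectors: Well P→Well Q = (-2368, -167, 239.7), Well P→Well R = (263, -2984, -1379.3).
Normal n = (Well P→Well Q) × (Well P→Well R) = (945607.9, -3203141.3, 7110033).
So ∂z/∂x = −n_x/n_z = −0.13299627 and ∂z/∂y = −n_y/n_z = 0.45051005.
Intercept c from Well P: 1624 + 78223.89 − 2466215.89 = −2386368.00.
At (586734, 5470835): z = −78033.4 + 2464666.1 − 2386368.00 = 264.7 m.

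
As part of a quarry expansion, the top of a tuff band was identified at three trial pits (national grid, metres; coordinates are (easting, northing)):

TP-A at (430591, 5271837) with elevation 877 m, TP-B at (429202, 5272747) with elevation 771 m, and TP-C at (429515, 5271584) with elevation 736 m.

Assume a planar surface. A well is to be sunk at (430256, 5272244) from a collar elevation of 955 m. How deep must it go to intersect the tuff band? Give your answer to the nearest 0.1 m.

92.0 m

Two edge vectors: TP-A→TP-B = (-1389, 910, -106), TP-A→TP-C = (-1076, -253, -141).
Normal n = (TP-A→TP-B) × (TP-A→TP-C) = (-155128, -81793, 1330577).
So ∂z/∂E = −n_x/n_z = 0.116587015 and ∂z/∂N = −n_y/n_z = 0.061471828.
Intercept c from TP-A: 877 − 50201.32 − 324069.46 = −373393.77.
At (430256, 5272244): z_contact = 50162.26 + 324094.47 − 373393.77 = 862.96 m.
Depth below ground = 955 − 862.96 = 92.0 m.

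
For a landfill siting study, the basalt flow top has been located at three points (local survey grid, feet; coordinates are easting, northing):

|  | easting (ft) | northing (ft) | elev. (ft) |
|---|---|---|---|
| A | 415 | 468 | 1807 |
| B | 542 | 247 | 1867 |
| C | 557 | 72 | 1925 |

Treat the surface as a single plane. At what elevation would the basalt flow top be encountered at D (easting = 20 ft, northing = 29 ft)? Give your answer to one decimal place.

2005.5 ft

Let the plane be z = a·easting + b·northing + c.
B−A: 127a − 221b = 60;  C−A: 142a − 396b = 118.
Solving gives a = −0.12258, b = −0.34194.
Then c = 1807 − a·415 − b·468 = 2017.90.
At (20, 29): z = −2.5 − 9.9 + 2017.90 = 2005.5 ft.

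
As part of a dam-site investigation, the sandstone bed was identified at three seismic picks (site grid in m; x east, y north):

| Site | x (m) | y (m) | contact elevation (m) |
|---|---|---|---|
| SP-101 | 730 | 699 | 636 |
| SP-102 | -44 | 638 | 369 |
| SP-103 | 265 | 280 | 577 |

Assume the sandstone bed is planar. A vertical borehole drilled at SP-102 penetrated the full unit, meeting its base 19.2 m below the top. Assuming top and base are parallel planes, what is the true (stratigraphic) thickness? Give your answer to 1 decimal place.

17.5 m

Two edge vectors: SP-101→SP-102 = (-774, -61, -267), SP-101→SP-103 = (-465, -419, -59).
Normal n = (SP-101→SP-102) × (SP-101→SP-103) = (-108274, 78489, 295941).
So ∂z/∂x = −n_x/n_z = 0.36586 and ∂z/∂y = −n_y/n_z = −0.26522.
|∇z| = √(a²+b²) = 0.45188, so dip δ = arctan(0.45188) = 24.32°.
True thickness = vertical thickness × cos δ = 19.2 × cos 24.32° = 17.5 m.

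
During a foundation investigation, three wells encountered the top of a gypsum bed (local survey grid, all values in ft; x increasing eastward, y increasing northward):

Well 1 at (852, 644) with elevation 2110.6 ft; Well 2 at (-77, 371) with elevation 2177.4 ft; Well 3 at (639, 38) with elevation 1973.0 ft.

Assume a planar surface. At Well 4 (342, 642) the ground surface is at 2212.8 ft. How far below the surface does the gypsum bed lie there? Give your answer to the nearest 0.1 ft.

Two edge vectors: Well 1→Well 2 = (-929, -273, 66.8), Well 1→Well 3 = (-213, -606, -137.6).
Normal n = (Well 1→Well 2) × (Well 1→Well 3) = (78045.6, -142058.8, 504825).
So ∂z/∂x = −n_x/n_z = −0.15460 and ∂z/∂y = −n_y/n_z = 0.28140.
Intercept c from Well 1: 2110.6 + 131.72 − 181.22 = 2061.10.
At (342, 642): z_contact = −52.87 + 180.66 + 2061.10 = 2188.88 ft.
Depth below ground = 2212.8 − 2188.88 = 23.9 ft.

23.9 ft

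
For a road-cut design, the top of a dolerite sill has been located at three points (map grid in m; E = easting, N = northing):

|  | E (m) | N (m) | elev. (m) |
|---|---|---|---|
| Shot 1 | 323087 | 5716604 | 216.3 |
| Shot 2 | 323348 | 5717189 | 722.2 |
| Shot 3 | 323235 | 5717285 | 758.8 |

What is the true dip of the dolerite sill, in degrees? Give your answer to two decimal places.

38.32°

Two edge vectors: Shot 1→Shot 2 = (261, 585, 505.9), Shot 1→Shot 3 = (148, 681, 542.5).
Normal n = (Shot 1→Shot 2) × (Shot 1→Shot 3) = (-27155.4, -66719.3, 91161).
So ∂z/∂E = −n_x/n_z = 0.29788 and ∂z/∂N = −n_y/n_z = 0.73188.
Gradient magnitude |∇z| = √(a² + b²) = √(0.08873 + 0.53565) = 0.79018.
True dip = arctan(0.79018) = 38.32°, dipping toward SSW (azimuth ≈ 202°).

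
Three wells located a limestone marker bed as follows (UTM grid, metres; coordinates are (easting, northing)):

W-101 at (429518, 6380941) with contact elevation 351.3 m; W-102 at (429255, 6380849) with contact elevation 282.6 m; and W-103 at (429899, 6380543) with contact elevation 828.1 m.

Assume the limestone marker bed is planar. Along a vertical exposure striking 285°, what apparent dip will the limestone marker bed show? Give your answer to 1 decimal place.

Let the plane be z = a·E + b·N + c.
W-102−W-101: −263a − 92b = −68.7;  W-103−W-101: 381a − 398b = 476.8.
Solving gives a = 0.50963, b = −0.71013.
Unit vector along 285° is (sin 285°, cos 285°) = (-0.9659, 0.2588).
Slope in that direction = a·(-0.9659) + b·(0.2588) = −0.67606.
Apparent dip = arctan|0.67606| = 34.1° (true dip is 41.2°, so apparent ≤ true as expected).

34.1°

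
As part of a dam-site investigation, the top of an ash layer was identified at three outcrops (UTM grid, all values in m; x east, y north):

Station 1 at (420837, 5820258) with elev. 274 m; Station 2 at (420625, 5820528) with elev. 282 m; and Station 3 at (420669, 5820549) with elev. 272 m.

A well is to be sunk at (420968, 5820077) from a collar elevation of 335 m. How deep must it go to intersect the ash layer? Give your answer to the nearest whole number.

64 m

Let the plane be z = a·x + b·y + c.
Station 2−Station 1: −212a + 270b = 8;  Station 3−Station 1: −168a + 291b = −2.
Solving gives a = −0.17560617, b = −0.10825373.
Then c = 274 − a·420837 − b·5820258 = 704240.24.
At (420968, 5820077): z_contact = −73924.6 − 630045.1 + 704240.24 = 270.6 m.
Depth below ground = 335 − 270.6 = 64 m.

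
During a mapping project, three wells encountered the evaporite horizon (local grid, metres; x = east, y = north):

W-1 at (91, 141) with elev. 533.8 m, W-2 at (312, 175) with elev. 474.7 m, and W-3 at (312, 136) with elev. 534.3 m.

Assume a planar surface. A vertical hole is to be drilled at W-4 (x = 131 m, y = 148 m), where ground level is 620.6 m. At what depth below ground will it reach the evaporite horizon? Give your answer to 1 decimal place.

98.8 m

Let the plane be z = a·x + b·y + c.
W-2−W-1: 221a + 34b = −59.1;  W-3−W-1: 221a − 5b = 0.5.
Solving gives a = −0.03231, b = −1.52821.
Then c = 533.8 − a·91 − b·141 = 752.22.
At (131, 148): z_contact = −4.23 − 226.17 + 752.22 = 521.81 m.
Depth below ground = 620.6 − 521.81 = 98.8 m.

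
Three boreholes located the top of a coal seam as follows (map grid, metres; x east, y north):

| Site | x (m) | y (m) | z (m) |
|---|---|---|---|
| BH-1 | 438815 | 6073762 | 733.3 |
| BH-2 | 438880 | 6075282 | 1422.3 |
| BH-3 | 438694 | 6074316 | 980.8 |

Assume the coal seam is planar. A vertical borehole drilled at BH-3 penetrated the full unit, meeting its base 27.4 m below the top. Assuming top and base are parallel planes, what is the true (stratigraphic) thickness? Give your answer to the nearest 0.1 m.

Two edge vectors: BH-1→BH-2 = (65, 1520, 689), BH-1→BH-3 = (-121, 554, 247.5).
Normal n = (BH-1→BH-2) × (BH-1→BH-3) = (-5506, -99456.5, 219930).
So ∂z/∂x = −n_x/n_z = 0.02504 and ∂z/∂y = −n_y/n_z = 0.45222.
|∇z| = √(a²+b²) = 0.45291, so dip δ = arctan(0.45291) = 24.37°.
True thickness = vertical thickness × cos δ = 27.4 × cos 24.37° = 25.0 m.

25.0 m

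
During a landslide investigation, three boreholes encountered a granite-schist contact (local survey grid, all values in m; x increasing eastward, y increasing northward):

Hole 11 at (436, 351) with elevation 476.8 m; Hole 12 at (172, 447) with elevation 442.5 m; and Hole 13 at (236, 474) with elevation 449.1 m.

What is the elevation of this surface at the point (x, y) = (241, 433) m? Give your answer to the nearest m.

451 m

Two edge vectors: Hole 11→Hole 12 = (-264, 96, -34.3), Hole 11→Hole 13 = (-200, 123, -27.7).
Normal n = (Hole 11→Hole 12) × (Hole 11→Hole 13) = (1559.7, -452.8, -13272).
So ∂z/∂x = −n_x/n_z = 0.11752 and ∂z/∂y = −n_y/n_z = −0.03412.
Intercept c from Hole 11: 476.8 − 51.24 + 11.98 = 437.54.
At (241, 433): z = 28.3 − 14.8 + 437.54 = 451.1 m.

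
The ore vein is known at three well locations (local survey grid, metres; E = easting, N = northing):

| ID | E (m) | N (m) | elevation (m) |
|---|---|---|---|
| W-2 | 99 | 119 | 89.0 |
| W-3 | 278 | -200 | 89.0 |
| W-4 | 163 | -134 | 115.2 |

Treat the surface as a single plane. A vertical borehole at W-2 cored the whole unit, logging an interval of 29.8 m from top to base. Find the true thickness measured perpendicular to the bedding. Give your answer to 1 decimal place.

Two edge vectors: W-2→W-3 = (179, -319, 0), W-2→W-4 = (64, -253, 26.2).
Normal n = (W-2→W-3) × (W-2→W-4) = (-8357.8, -4689.8, -24871).
So ∂z/∂E = −n_x/n_z = −0.33605 and ∂z/∂N = −n_y/n_z = −0.18856.
|∇z| = √(a²+b²) = 0.38534, so dip δ = arctan(0.38534) = 21.07°.
True thickness = vertical thickness × cos δ = 29.8 × cos 21.07° = 27.8 m.

27.8 m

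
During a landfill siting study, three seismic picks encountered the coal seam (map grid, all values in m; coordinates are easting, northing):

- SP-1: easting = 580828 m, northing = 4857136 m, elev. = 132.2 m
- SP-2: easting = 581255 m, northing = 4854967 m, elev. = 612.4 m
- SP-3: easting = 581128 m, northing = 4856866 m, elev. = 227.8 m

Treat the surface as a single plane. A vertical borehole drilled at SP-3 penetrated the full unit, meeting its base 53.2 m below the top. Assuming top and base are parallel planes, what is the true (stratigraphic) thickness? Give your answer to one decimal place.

51.7 m

Let the plane be z = a·easting + b·northing + c.
SP-2−SP-1: 427a − 2169b = 480.2;  SP-3−SP-1: 300a − 270b = 95.6.
Solving gives a = 0.14513, b = −0.19282.
|∇z| = √(a²+b²) = 0.24133, so dip δ = arctan(0.24133) = 13.57°.
True thickness = vertical thickness × cos δ = 53.2 × cos 13.57° = 51.7 m.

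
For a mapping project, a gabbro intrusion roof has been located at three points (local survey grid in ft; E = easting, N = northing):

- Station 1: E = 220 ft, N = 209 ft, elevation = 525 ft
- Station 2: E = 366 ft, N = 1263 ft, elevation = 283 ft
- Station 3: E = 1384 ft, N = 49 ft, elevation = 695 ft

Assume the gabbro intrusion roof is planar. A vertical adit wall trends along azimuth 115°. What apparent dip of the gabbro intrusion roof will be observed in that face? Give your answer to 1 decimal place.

11.6°

Let the plane be z = a·E + b·N + c.
Station 2−Station 1: 146a + 1054b = −242;  Station 3−Station 1: 1164a − 160b = 170.
Solving gives a = 0.11235, b = −0.24516.
Unit vector along 115° is (sin 115°, cos 115°) = (0.9063, -0.4226).
Slope in that direction = a·(0.9063) + b·(-0.4226) = 0.20543.
Apparent dip = arctan|0.20543| = 11.6° (true dip is 15.1°, so apparent ≤ true as expected).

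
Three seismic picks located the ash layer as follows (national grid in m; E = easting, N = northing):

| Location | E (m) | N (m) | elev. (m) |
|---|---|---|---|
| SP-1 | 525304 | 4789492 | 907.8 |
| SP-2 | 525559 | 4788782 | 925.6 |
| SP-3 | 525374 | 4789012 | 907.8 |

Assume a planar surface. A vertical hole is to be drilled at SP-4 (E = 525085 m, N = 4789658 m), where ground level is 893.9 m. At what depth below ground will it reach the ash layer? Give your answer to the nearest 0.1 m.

9.0 m

Let the plane be z = a·E + b·N + c.
SP-2−SP-1: 255a − 710b = 17.8;  SP-3−SP-1: 70a − 480b = 0.
Solving gives a = 0.117524072, b = 0.017138927.
Then c = 907.8 − a·525304 − b·4789492 = −142914.82.
At (525085, 4789658): z_contact = 61710.13 + 82089.60 − 142914.82 = 884.91 m.
Depth below ground = 893.9 − 884.91 = 9.0 m.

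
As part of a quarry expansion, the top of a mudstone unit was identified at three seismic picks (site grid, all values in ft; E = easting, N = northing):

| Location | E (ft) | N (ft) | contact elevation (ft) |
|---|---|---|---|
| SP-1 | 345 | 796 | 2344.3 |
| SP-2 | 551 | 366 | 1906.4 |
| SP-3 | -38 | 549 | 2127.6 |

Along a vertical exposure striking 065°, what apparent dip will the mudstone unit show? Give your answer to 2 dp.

Two edge vectors: SP-1→SP-2 = (206, -430, -437.9), SP-1→SP-3 = (-383, -247, -216.7).
Normal n = (SP-1→SP-2) × (SP-1→SP-3) = (-14980.3, 212355.9, -215572).
So ∂z/∂E = −n_x/n_z = −0.06949 and ∂z/∂N = −n_y/n_z = 0.98508.
Unit vector along 065° is (sin 65°, cos 65°) = (0.9063, 0.4226).
Slope in that direction = a·(0.9063) + b·(0.4226) = 0.35333.
Apparent dip = arctan|0.35333| = 19.46° (true dip is 44.6°, so apparent ≤ true as expected).

19.46°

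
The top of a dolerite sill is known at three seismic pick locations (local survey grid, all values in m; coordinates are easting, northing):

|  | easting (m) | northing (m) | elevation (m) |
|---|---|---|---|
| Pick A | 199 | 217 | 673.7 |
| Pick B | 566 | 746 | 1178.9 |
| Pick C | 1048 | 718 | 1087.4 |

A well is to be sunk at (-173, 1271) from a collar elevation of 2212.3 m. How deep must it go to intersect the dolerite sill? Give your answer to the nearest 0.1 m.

389.5 m

Let the plane be z = a·easting + b·northing + c.
Pick B−Pick A: 367a + 529b = 505.2;  Pick C−Pick A: 849a + 501b = 413.7.
Solving gives a = −0.129151, b = 1.044610.
Then c = 673.7 − a·199 − b·217 = 472.72.
At (-173, 1271): z_contact = 22.34 + 1327.70 + 472.72 = 1822.76 m.
Depth below ground = 2212.3 − 1822.76 = 389.5 m.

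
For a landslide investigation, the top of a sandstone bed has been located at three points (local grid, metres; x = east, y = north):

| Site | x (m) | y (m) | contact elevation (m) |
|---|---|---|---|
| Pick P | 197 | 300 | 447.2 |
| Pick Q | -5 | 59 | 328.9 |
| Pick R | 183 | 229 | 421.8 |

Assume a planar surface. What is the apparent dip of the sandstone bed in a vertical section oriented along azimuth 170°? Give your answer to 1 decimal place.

15.4°

Let the plane be z = a·x + b·y + c.
Pick Q−Pick P: −202a − 241b = −118.3;  Pick R−Pick P: −14a − 71b = −25.4.
Solving gives a = 0.20769, b = 0.31679.
Unit vector along 170° is (sin 170°, cos 170°) = (0.1736, -0.9848).
Slope in that direction = a·(0.1736) + b·(-0.9848) = −0.27592.
Apparent dip = arctan|0.27592| = 15.4° (true dip is 20.7°, so apparent ≤ true as expected).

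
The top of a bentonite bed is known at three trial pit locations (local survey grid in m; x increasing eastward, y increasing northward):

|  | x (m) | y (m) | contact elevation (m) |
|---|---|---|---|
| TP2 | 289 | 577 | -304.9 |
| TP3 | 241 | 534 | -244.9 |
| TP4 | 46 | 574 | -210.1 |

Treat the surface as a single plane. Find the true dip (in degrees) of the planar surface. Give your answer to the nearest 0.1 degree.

Let the plane be z = a·x + b·y + c.
TP3−TP2: −48a − 43b = 60;  TP4−TP2: −243a − 3b = 94.8.
Solving gives a = −0.37811, b = −0.97328.
Gradient magnitude |∇z| = √(a² + b²) = √(0.14297 + 0.94726) = 1.04414.
True dip = arctan(1.04414) = 46.2°, dipping toward NNE (azimuth ≈ 021°).

46.2°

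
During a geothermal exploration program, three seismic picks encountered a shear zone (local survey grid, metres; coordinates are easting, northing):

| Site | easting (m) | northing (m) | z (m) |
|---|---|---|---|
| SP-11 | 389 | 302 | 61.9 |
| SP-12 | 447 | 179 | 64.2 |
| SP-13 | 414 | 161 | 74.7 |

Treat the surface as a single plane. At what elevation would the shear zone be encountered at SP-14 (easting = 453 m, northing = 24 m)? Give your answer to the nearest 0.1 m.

83.5 m

Two edge vectors: SP-11→SP-12 = (58, -123, 2.3), SP-11→SP-13 = (25, -141, 12.8).
Normal n = (SP-11→SP-12) × (SP-11→SP-13) = (-1250.1, -684.9, -5103).
So ∂z/∂easting = −n_x/n_z = −0.24497 and ∂z/∂northing = −n_y/n_z = −0.13422.
Intercept c from SP-11: 61.9 + 95.29 + 40.53 = 197.73.
At (453, 24): z = −111.0 − 3.2 + 197.73 = 83.5 m.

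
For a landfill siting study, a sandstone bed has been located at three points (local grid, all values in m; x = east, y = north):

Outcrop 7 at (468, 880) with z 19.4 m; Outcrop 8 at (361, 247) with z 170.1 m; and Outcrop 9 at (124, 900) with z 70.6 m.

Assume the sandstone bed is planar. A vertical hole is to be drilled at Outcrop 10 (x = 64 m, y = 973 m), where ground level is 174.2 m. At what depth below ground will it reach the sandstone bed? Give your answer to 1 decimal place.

109.3 m

Two edge vectors: Outcrop 7→Outcrop 8 = (-107, -633, 150.7), Outcrop 7→Outcrop 9 = (-344, 20, 51.2).
Normal n = (Outcrop 7→Outcrop 8) × (Outcrop 7→Outcrop 9) = (-35423.6, -46362.4, -219892).
So ∂z/∂x = −n_x/n_z = −0.16110 and ∂z/∂y = −n_y/n_z = −0.21084.
Intercept c from Outcrop 7: 19.4 + 75.39 + 185.54 = 280.33.
At (64, 973): z_contact = −10.31 − 205.15 + 280.33 = 64.87 m.
Depth below ground = 174.2 − 64.87 = 109.3 m.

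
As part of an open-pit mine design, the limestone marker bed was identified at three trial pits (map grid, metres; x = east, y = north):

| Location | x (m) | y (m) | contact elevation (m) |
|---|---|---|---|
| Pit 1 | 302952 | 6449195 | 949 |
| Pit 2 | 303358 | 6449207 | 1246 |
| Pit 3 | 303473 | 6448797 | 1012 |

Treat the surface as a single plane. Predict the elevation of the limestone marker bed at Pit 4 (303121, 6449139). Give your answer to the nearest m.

Let the plane be z = a·x + b·y + c.
Pit 2−Pit 1: 406a + 12b = 297;  Pit 3−Pit 1: 521a − 398b = 63.
Solving gives a = 0.70878217, b = 0.76953646.
Then c = 949 − a·302952 − b·6449195 = −5176668.69.
At (303121, 6449139): z = 214846.8 + 4962847.6 − 5176668.69 = 1025.7 m.

1026 m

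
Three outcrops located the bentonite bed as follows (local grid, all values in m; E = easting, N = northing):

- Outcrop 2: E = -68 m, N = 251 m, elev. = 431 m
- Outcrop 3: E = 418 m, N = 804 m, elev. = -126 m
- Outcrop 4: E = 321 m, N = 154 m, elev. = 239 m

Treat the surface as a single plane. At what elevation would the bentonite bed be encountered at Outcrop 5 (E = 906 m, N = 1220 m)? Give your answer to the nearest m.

Two edge vectors: Outcrop 2→Outcrop 3 = (486, 553, -557), Outcrop 2→Outcrop 4 = (389, -97, -192).
Normal n = (Outcrop 2→Outcrop 3) × (Outcrop 2→Outcrop 4) = (-160205, -123361, -262259).
So ∂z/∂E = −n_x/n_z = −0.61087 and ∂z/∂N = −n_y/n_z = −0.47038.
Intercept c from Outcrop 2: 431 − 41.54 + 118.07 = 507.53.
At (906, 1220): z = −553.4 − 573.9 + 507.53 = -619.8 m.

-620 m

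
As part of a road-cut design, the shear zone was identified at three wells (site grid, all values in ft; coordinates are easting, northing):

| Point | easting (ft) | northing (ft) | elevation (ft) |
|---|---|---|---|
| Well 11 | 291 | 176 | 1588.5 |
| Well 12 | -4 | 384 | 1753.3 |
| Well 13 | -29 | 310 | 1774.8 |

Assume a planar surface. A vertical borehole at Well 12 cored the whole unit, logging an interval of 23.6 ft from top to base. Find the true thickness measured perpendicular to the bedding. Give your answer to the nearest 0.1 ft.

20.0 ft

Two edge vectors: Well 11→Well 12 = (-295, 208, 164.8), Well 11→Well 13 = (-320, 134, 186.3).
Normal n = (Well 11→Well 12) × (Well 11→Well 13) = (16667.2, 2222.5, 27030).
So ∂z/∂easting = −n_x/n_z = −0.61662 and ∂z/∂northing = −n_y/n_z = −0.08222.
|∇z| = √(a²+b²) = 0.62208, so dip δ = arctan(0.62208) = 31.88°.
True thickness = vertical thickness × cos δ = 23.6 × cos 31.88° = 20.0 ft.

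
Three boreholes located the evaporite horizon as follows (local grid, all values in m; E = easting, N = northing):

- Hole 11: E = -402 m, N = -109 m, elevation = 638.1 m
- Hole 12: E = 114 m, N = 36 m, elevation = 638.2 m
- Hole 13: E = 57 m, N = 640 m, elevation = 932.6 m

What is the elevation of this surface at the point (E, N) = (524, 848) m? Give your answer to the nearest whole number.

Two edge vectors: Hole 11→Hole 12 = (516, 145, 0.1), Hole 11→Hole 13 = (459, 749, 294.5).
Normal n = (Hole 11→Hole 12) × (Hole 11→Hole 13) = (42627.6, -151916.1, 319929).
So ∂z/∂E = −n_x/n_z = −0.13324 and ∂z/∂N = −n_y/n_z = 0.47484.
Intercept c from Hole 11: 638.1 − 53.56 + 51.76 = 636.30.
At (524, 848): z = −69.8 + 402.7 + 636.30 = 969.1 m.

969 m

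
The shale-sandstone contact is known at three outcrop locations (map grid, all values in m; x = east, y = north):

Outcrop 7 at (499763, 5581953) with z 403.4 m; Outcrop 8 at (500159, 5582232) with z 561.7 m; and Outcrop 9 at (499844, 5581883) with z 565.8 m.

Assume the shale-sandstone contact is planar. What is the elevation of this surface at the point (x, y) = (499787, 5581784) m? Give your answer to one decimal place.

Two edge vectors: Outcrop 7→Outcrop 8 = (396, 279, 158.3), Outcrop 7→Outcrop 9 = (81, -70, 162.4).
Normal n = (Outcrop 7→Outcrop 8) × (Outcrop 7→Outcrop 9) = (56390.6, -51488.1, -50319).
So ∂z/∂x = −n_x/n_z = 1.120662175 and ∂z/∂y = −n_y/n_z = −1.023233769.
Intercept c from Outcrop 7: 403.4 − 560065.49 + 5711642.80 = 5151980.71.
At (499787, 5581784): z = 560092.4 − 5711469.9 + 5151980.71 = 603.2 m.

603.2 m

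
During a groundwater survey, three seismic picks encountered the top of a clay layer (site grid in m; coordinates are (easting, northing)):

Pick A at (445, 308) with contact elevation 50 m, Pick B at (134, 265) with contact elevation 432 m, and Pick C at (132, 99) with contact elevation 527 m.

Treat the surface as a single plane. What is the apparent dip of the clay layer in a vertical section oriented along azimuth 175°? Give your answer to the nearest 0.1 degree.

24.5°

Let the plane be z = a·E + b·N + c.
Pick B−Pick A: −311a − 43b = 382;  Pick C−Pick A: −313a − 209b = 477.
Solving gives a = −1.15109, b = −0.55842.
Unit vector along 175° is (sin 175°, cos 175°) = (0.0872, -0.9962).
Slope in that direction = a·(0.0872) + b·(-0.9962) = 0.45597.
Apparent dip = arctan|0.45597| = 24.5° (true dip is 52.0°, so apparent ≤ true as expected).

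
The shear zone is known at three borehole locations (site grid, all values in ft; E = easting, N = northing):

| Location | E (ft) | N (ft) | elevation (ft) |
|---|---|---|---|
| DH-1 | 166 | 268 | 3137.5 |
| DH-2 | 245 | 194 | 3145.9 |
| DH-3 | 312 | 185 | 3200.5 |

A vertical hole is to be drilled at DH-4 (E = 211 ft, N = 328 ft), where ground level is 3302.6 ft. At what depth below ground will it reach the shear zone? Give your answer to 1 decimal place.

70.1 ft

Two edge vectors: DH-1→DH-2 = (79, -74, 8.4), DH-1→DH-3 = (146, -83, 63).
Normal n = (DH-1→DH-2) × (DH-1→DH-3) = (-3964.8, -3750.6, 4247).
So ∂z/∂E = −n_x/n_z = 0.93355 and ∂z/∂N = −n_y/n_z = 0.88312.
Intercept c from DH-1: 3137.5 − 154.97 − 236.68 = 2745.85.
At (211, 328): z_contact = 196.98 + 289.66 + 2745.85 = 3232.50 ft.
Depth below ground = 3302.6 − 3232.50 = 70.1 ft.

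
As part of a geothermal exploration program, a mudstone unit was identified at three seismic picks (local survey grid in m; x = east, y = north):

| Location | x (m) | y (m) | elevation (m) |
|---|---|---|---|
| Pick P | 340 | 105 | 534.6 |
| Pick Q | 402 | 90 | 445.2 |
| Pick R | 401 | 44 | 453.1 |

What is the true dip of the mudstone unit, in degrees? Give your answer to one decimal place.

56.0°

Two edge vectors: Pick P→Pick Q = (62, -15, -89.4), Pick P→Pick R = (61, -61, -81.5).
Normal n = (Pick P→Pick Q) × (Pick P→Pick R) = (-4230.9, -400.4, -2867).
So ∂z/∂x = −n_x/n_z = −1.47572 and ∂z/∂y = −n_y/n_z = −0.13966.
Gradient magnitude |∇z| = √(a² + b²) = √(2.17776 + 0.01950) = 1.48232.
True dip = arctan(1.48232) = 56.0°, dipping toward E (azimuth ≈ 085°).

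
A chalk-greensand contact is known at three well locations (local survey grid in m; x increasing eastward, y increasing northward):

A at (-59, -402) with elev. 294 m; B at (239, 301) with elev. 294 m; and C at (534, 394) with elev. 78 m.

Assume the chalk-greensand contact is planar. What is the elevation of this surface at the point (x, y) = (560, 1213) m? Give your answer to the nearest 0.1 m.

Let the plane be z = a·x + b·y + c.
B−A: 298a + 703b = 0;  C−A: 593a + 796b = −216.
Solving gives a = −0.845145, b = 0.358255.
Then c = 294 − a·-59 − b·-402 = 388.15.
At (560, 1213): z = −473.3 + 434.6 + 388.15 = 349.4 m.

349.4 m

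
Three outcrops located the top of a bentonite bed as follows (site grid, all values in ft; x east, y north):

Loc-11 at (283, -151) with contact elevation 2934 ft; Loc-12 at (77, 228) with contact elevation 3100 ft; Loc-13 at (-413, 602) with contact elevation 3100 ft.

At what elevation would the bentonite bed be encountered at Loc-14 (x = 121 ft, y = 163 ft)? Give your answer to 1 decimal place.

Let the plane be z = a·x + b·y + c.
Loc-12−Loc-11: −206a + 379b = 166;  Loc-13−Loc-11: −696a + 753b = 166.
Solving gives a = 0.57133, b = 0.74853.
Then c = 2934 − a·283 − b·-151 = 2885.34.
At (121, 163): z = 69.1 + 122.0 + 2885.34 = 3076.5 ft.

3076.5 ft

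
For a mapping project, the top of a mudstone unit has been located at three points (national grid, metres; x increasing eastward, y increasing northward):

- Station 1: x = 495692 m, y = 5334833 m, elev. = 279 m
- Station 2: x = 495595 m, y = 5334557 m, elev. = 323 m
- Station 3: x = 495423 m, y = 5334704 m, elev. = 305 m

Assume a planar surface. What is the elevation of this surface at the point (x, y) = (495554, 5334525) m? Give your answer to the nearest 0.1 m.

Let the plane be z = a·x + b·y + c.
Station 2−Station 1: −97a − 276b = 44;  Station 3−Station 1: −269a − 129b = 26.
Solving gives a = −0.024298975, b = −0.150880433.
Then c = 279 − a·495692 − b·5334833 = 817245.72.
At (495554, 5334525): z = −12041.5 − 804875.4 + 817245.72 = 328.8 m.

328.8 m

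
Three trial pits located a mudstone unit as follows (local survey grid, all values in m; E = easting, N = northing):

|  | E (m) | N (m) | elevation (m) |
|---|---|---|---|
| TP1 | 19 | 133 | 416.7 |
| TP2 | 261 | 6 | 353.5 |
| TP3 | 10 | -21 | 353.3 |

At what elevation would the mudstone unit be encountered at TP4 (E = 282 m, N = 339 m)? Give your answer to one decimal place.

490.5 m

Let the plane be z = a·E + b·N + c.
TP2−TP1: 242a − 127b = −63.2;  TP3−TP1: −9a − 154b = −63.4.
Solving gives a = −0.04376, b = 0.41425.
Then c = 416.7 − a·19 − b·133 = 362.44.
At (282, 339): z = −12.3 + 140.4 + 362.44 = 490.5 m.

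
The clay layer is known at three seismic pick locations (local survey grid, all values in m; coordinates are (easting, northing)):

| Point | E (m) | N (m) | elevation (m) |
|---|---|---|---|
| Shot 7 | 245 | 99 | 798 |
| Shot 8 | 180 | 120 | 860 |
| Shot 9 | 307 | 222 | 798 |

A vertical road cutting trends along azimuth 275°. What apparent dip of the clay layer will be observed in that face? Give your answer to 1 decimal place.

40.5°

Two edge vectors: Shot 7→Shot 8 = (-65, 21, 62), Shot 7→Shot 9 = (62, 123, 0).
Normal n = (Shot 7→Shot 8) × (Shot 7→Shot 9) = (-7626, 3844, -9297).
So ∂z/∂E = −n_x/n_z = −0.82026 and ∂z/∂N = −n_y/n_z = 0.41347.
Unit vector along 275° is (sin 275°, cos 275°) = (-0.9962, 0.0872).
Slope in that direction = a·(-0.9962) + b·(0.0872) = 0.85318.
Apparent dip = arctan|0.85318| = 40.5° (true dip is 42.6°, so apparent ≤ true as expected).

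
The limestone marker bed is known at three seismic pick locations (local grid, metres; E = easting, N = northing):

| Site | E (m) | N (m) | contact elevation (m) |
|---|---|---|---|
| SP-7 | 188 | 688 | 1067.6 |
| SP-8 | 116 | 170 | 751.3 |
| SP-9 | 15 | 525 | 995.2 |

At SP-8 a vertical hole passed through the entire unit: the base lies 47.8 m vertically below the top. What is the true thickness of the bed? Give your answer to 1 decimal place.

Two edge vectors: SP-7→SP-8 = (-72, -518, -316.3), SP-7→SP-9 = (-173, -163, -72.4).
Normal n = (SP-7→SP-8) × (SP-7→SP-9) = (-14053.7, 49507.1, -77878).
So ∂z/∂E = −n_x/n_z = −0.18046 and ∂z/∂N = −n_y/n_z = 0.63570.
|∇z| = √(a²+b²) = 0.66082, so dip δ = arctan(0.66082) = 33.46°.
True thickness = vertical thickness × cos δ = 47.8 × cos 33.46° = 39.9 m.

39.9 m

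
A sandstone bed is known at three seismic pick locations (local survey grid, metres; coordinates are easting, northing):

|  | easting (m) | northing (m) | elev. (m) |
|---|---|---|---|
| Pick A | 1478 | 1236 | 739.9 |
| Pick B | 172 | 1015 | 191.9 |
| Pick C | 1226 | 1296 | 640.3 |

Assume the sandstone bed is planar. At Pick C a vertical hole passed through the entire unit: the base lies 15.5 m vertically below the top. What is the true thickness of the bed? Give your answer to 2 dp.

Let the plane be z = a·easting + b·northing + c.
Pick B−Pick A: −1306a − 221b = −548;  Pick C−Pick A: −252a + 60b = −99.6.
Solving gives a = 0.40948, b = 0.05982.
|∇z| = √(a²+b²) = 0.41383, so dip δ = arctan(0.41383) = 22.48°.
True thickness = vertical thickness × cos δ = 15.5 × cos 22.48° = 14.32 m.

14.32 m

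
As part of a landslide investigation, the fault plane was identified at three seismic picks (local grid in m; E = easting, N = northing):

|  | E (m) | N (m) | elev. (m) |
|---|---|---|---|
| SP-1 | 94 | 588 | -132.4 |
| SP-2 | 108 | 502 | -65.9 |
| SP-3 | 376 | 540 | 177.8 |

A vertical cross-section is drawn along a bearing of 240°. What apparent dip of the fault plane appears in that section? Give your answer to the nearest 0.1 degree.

Two edge vectors: SP-1→SP-2 = (14, -86, 66.5), SP-1→SP-3 = (282, -48, 310.2).
Normal n = (SP-1→SP-2) × (SP-1→SP-3) = (-23485.2, 14410.2, 23580).
So ∂z/∂E = −n_x/n_z = 0.99598 and ∂z/∂N = −n_y/n_z = −0.61112.
Unit vector along 240° is (sin 240°, cos 240°) = (-0.8660, -0.5000).
Slope in that direction = a·(-0.8660) + b·(-0.5000) = −0.55698.
Apparent dip = arctan|0.55698| = 29.1° (true dip is 49.4°, so apparent ≤ true as expected).

29.1°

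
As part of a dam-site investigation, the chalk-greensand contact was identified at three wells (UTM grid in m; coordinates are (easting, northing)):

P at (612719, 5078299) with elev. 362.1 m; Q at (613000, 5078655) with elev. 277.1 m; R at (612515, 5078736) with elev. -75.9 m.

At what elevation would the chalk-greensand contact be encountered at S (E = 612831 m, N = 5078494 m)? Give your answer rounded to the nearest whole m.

Two edge vectors: P→Q = (281, 356, -85), P→R = (-204, 437, -438).
Normal n = (P→Q) × (P→R) = (-118783, 140418, 195421).
So ∂z/∂E = −n_x/n_z = 0.60783130 and ∂z/∂N = −n_y/n_z = −0.71854100.
Intercept c from P: 362.1 − 372429.78 + 3648966.02 = 3276898.34.
At (612831, 5078494): z = 372497.9 − 3649106.1 + 3276898.34 = 290.1 m.

290 m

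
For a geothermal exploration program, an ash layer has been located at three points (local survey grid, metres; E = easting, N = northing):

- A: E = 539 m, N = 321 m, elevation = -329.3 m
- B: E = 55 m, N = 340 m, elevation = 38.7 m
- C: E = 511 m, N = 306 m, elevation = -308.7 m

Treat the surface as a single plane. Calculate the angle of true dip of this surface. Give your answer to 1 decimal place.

Two edge vectors: A→B = (-484, 19, 368), A→C = (-28, -15, 20.6).
Normal n = (A→B) × (A→C) = (5911.4, -333.6, 7792).
So ∂z/∂E = −n_x/n_z = −0.75865 and ∂z/∂N = −n_y/n_z = 0.04281.
Gradient magnitude |∇z| = √(a² + b²) = √(0.57555 + 0.00183) = 0.75986.
True dip = arctan(0.75986) = 37.2°, dipping toward E (azimuth ≈ 093°).

37.2°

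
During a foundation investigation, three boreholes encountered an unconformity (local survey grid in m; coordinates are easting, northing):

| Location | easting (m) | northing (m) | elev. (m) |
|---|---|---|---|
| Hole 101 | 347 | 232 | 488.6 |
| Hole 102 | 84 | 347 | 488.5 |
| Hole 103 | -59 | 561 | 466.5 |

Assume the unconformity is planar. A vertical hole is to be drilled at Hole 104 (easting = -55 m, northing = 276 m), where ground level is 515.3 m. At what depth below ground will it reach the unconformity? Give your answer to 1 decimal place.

7.8 m

Two edge vectors: Hole 101→Hole 102 = (-263, 115, -0.1), Hole 101→Hole 103 = (-406, 329, -22.1).
Normal n = (Hole 101→Hole 102) × (Hole 101→Hole 103) = (-2508.6, -5771.7, -39837).
So ∂z/∂easting = −n_x/n_z = −0.06297 and ∂z/∂northing = −n_y/n_z = −0.14488.
Intercept c from Hole 101: 488.6 + 21.85 + 33.61 = 544.06.
At (-55, 276): z_contact = 3.46 − 39.99 + 544.06 = 507.54 m.
Depth below ground = 515.3 − 507.54 = 7.8 m.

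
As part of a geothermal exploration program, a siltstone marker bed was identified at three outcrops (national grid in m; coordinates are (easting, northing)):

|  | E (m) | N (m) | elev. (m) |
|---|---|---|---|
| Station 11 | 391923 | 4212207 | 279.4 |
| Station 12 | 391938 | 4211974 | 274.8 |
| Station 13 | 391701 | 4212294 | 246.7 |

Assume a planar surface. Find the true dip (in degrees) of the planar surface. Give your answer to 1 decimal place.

9.2°

Let the plane be z = a·E + b·N + c.
Station 12−Station 11: 15a − 233b = −4.6;  Station 13−Station 11: −222a + 87b = −32.7.
Solving gives a = 0.15905, b = 0.02998.
Gradient magnitude |∇z| = √(a² + b²) = √(0.02530 + 0.00090) = 0.16185.
True dip = arctan(0.16185) = 9.2°, dipping toward W (azimuth ≈ 259°).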